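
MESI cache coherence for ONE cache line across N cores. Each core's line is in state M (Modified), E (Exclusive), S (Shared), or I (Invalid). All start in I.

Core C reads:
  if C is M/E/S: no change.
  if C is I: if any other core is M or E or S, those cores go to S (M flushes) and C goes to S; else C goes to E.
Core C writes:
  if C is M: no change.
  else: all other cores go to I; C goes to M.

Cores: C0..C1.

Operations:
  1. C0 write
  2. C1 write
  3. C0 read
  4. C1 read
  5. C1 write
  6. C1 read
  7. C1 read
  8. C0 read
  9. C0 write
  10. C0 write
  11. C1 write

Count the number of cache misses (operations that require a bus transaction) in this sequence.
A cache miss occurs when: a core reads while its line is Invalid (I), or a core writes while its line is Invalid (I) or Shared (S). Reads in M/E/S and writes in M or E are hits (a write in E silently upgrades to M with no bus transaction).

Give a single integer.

Op 1: C0 write [C0 write: invalidate none -> C0=M] -> [M,I] [MISS #1: write from I]
Op 2: C1 write [C1 write: invalidate ['C0=M'] -> C1=M] -> [I,M] [MISS #2: write from I]
Op 3: C0 read [C0 read from I: others=['C1=M'] -> C0=S, others downsized to S] -> [S,S] [MISS #3: read from I]
Op 4: C1 read [C1 read: already in S, no change] -> [S,S] [hit: read from S]
Op 5: C1 write [C1 write: invalidate ['C0=S'] -> C1=M] -> [I,M] [MISS #4: write from S]
Op 6: C1 read [C1 read: already in M, no change] -> [I,M] [hit: read from M]
Op 7: C1 read [C1 read: already in M, no change] -> [I,M] [hit: read from M]
Op 8: C0 read [C0 read from I: others=['C1=M'] -> C0=S, others downsized to S] -> [S,S] [MISS #5: read from I]
Op 9: C0 write [C0 write: invalidate ['C1=S'] -> C0=M] -> [M,I] [MISS #6: write from S]
Op 10: C0 write [C0 write: already M (modified), no change] -> [M,I] [hit: write from M]
Op 11: C1 write [C1 write: invalidate ['C0=M'] -> C1=M] -> [I,M] [MISS #7: write from I]

Answer: 7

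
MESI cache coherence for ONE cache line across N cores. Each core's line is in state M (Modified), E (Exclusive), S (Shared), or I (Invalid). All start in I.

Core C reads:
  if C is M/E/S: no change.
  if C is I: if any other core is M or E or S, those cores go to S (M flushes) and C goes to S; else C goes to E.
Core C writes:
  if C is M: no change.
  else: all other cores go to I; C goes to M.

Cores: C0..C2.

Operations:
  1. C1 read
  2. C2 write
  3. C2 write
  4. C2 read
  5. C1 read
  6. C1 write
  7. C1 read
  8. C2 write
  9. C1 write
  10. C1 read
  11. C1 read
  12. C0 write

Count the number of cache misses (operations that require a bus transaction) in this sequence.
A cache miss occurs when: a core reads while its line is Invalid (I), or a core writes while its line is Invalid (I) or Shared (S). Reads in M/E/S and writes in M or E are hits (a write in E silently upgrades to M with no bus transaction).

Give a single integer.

Answer: 7

Derivation:
Op 1: C1 read [C1 read from I: no other sharers -> C1=E (exclusive)] -> [I,E,I] [MISS #1: read from I]
Op 2: C2 write [C2 write: invalidate ['C1=E'] -> C2=M] -> [I,I,M] [MISS #2: write from I]
Op 3: C2 write [C2 write: already M (modified), no change] -> [I,I,M] [hit: write from M]
Op 4: C2 read [C2 read: already in M, no change] -> [I,I,M] [hit: read from M]
Op 5: C1 read [C1 read from I: others=['C2=M'] -> C1=S, others downsized to S] -> [I,S,S] [MISS #3: read from I]
Op 6: C1 write [C1 write: invalidate ['C2=S'] -> C1=M] -> [I,M,I] [MISS #4: write from S]
Op 7: C1 read [C1 read: already in M, no change] -> [I,M,I] [hit: read from M]
Op 8: C2 write [C2 write: invalidate ['C1=M'] -> C2=M] -> [I,I,M] [MISS #5: write from I]
Op 9: C1 write [C1 write: invalidate ['C2=M'] -> C1=M] -> [I,M,I] [MISS #6: write from I]
Op 10: C1 read [C1 read: already in M, no change] -> [I,M,I] [hit: read from M]
Op 11: C1 read [C1 read: already in M, no change] -> [I,M,I] [hit: read from M]
Op 12: C0 write [C0 write: invalidate ['C1=M'] -> C0=M] -> [M,I,I] [MISS #7: write from I]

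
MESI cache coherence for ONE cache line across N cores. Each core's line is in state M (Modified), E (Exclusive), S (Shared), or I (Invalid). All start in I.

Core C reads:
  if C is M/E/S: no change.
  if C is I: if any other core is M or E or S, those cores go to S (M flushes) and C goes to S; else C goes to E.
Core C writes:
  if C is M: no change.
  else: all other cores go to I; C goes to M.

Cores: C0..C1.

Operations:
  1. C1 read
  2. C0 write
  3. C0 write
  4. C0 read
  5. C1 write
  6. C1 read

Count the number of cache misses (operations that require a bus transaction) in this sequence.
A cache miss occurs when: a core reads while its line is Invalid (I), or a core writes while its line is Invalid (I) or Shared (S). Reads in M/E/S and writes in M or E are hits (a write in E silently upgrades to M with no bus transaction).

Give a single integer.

Answer: 3

Derivation:
Op 1: C1 read [C1 read from I: no other sharers -> C1=E (exclusive)] -> [I,E] [MISS #1: read from I]
Op 2: C0 write [C0 write: invalidate ['C1=E'] -> C0=M] -> [M,I] [MISS #2: write from I]
Op 3: C0 write [C0 write: already M (modified), no change] -> [M,I] [hit: write from M]
Op 4: C0 read [C0 read: already in M, no change] -> [M,I] [hit: read from M]
Op 5: C1 write [C1 write: invalidate ['C0=M'] -> C1=M] -> [I,M] [MISS #3: write from I]
Op 6: C1 read [C1 read: already in M, no change] -> [I,M] [hit: read from M]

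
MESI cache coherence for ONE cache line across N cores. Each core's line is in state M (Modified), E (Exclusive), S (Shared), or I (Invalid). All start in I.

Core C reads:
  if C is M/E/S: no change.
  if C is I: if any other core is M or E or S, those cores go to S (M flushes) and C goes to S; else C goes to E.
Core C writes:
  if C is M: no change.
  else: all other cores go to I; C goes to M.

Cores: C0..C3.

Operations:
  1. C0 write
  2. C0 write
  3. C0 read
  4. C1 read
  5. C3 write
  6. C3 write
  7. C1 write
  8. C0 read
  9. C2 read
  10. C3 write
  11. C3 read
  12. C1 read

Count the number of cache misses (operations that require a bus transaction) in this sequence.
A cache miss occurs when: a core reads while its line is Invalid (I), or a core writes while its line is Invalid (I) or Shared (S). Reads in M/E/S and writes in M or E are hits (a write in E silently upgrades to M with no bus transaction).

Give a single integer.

Answer: 8

Derivation:
Op 1: C0 write [C0 write: invalidate none -> C0=M] -> [M,I,I,I] [MISS #1: write from I]
Op 2: C0 write [C0 write: already M (modified), no change] -> [M,I,I,I] [hit: write from M]
Op 3: C0 read [C0 read: already in M, no change] -> [M,I,I,I] [hit: read from M]
Op 4: C1 read [C1 read from I: others=['C0=M'] -> C1=S, others downsized to S] -> [S,S,I,I] [MISS #2: read from I]
Op 5: C3 write [C3 write: invalidate ['C0=S', 'C1=S'] -> C3=M] -> [I,I,I,M] [MISS #3: write from I]
Op 6: C3 write [C3 write: already M (modified), no change] -> [I,I,I,M] [hit: write from M]
Op 7: C1 write [C1 write: invalidate ['C3=M'] -> C1=M] -> [I,M,I,I] [MISS #4: write from I]
Op 8: C0 read [C0 read from I: others=['C1=M'] -> C0=S, others downsized to S] -> [S,S,I,I] [MISS #5: read from I]
Op 9: C2 read [C2 read from I: others=['C0=S', 'C1=S'] -> C2=S, others downsized to S] -> [S,S,S,I] [MISS #6: read from I]
Op 10: C3 write [C3 write: invalidate ['C0=S', 'C1=S', 'C2=S'] -> C3=M] -> [I,I,I,M] [MISS #7: write from I]
Op 11: C3 read [C3 read: already in M, no change] -> [I,I,I,M] [hit: read from M]
Op 12: C1 read [C1 read from I: others=['C3=M'] -> C1=S, others downsized to S] -> [I,S,I,S] [MISS #8: read from I]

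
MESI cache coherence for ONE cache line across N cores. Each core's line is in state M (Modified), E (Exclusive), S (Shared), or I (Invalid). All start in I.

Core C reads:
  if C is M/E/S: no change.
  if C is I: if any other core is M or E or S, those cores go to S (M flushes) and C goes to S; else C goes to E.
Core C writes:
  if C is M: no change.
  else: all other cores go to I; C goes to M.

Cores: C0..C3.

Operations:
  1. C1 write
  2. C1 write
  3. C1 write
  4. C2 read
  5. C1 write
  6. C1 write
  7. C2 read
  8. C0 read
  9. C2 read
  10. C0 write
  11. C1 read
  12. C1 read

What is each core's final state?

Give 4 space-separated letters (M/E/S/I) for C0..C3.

Op 1: C1 write [C1 write: invalidate none -> C1=M] -> [I,M,I,I]
Op 2: C1 write [C1 write: already M (modified), no change] -> [I,M,I,I]
Op 3: C1 write [C1 write: already M (modified), no change] -> [I,M,I,I]
Op 4: C2 read [C2 read from I: others=['C1=M'] -> C2=S, others downsized to S] -> [I,S,S,I]
Op 5: C1 write [C1 write: invalidate ['C2=S'] -> C1=M] -> [I,M,I,I]
Op 6: C1 write [C1 write: already M (modified), no change] -> [I,M,I,I]
Op 7: C2 read [C2 read from I: others=['C1=M'] -> C2=S, others downsized to S] -> [I,S,S,I]
Op 8: C0 read [C0 read from I: others=['C1=S', 'C2=S'] -> C0=S, others downsized to S] -> [S,S,S,I]
Op 9: C2 read [C2 read: already in S, no change] -> [S,S,S,I]
Op 10: C0 write [C0 write: invalidate ['C1=S', 'C2=S'] -> C0=M] -> [M,I,I,I]
Op 11: C1 read [C1 read from I: others=['C0=M'] -> C1=S, others downsized to S] -> [S,S,I,I]
Op 12: C1 read [C1 read: already in S, no change] -> [S,S,I,I]

Answer: S S I I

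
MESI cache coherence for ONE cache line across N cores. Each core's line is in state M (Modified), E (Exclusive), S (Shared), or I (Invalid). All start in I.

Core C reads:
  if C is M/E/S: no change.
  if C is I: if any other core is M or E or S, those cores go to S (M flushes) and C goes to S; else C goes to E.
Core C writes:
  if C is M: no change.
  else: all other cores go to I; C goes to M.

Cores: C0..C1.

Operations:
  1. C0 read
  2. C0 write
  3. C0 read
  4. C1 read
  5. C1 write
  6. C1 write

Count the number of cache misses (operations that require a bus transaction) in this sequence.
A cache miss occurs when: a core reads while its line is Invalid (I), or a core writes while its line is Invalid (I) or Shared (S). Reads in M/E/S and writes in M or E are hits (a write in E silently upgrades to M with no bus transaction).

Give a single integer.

Answer: 3

Derivation:
Op 1: C0 read [C0 read from I: no other sharers -> C0=E (exclusive)] -> [E,I] [MISS #1: read from I]
Op 2: C0 write [C0 write: invalidate none -> C0=M] -> [M,I] [hit: write from E is a silent E->M upgrade, no bus transaction]
Op 3: C0 read [C0 read: already in M, no change] -> [M,I] [hit: read from M]
Op 4: C1 read [C1 read from I: others=['C0=M'] -> C1=S, others downsized to S] -> [S,S] [MISS #2: read from I]
Op 5: C1 write [C1 write: invalidate ['C0=S'] -> C1=M] -> [I,M] [MISS #3: write from S]
Op 6: C1 write [C1 write: already M (modified), no change] -> [I,M] [hit: write from M]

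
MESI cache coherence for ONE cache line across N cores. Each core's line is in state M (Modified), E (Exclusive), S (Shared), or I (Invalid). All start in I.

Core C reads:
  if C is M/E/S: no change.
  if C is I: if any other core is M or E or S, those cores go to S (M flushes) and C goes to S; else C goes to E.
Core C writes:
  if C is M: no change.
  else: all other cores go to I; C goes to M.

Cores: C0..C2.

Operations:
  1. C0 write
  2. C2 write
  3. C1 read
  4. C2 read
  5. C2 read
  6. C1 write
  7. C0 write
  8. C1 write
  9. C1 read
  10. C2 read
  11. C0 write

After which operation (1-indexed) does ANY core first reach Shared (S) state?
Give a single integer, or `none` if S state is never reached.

Op 1: C0 write [C0 write: invalidate none -> C0=M] -> [M,I,I]
Op 2: C2 write [C2 write: invalidate ['C0=M'] -> C2=M] -> [I,I,M]
Op 3: C1 read [C1 read from I: others=['C2=M'] -> C1=S, others downsized to S] -> [I,S,S]
  -> First S state at op 3; remaining ops need not be traced.

Answer: 3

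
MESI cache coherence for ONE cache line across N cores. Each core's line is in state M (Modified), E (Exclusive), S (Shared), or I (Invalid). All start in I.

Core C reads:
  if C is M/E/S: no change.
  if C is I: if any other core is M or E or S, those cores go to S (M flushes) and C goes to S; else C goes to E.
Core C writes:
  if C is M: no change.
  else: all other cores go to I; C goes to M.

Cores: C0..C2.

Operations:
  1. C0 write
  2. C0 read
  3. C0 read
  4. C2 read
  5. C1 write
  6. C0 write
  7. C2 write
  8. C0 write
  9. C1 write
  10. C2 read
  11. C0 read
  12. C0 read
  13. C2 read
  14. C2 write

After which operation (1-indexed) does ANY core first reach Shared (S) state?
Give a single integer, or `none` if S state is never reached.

Answer: 4

Derivation:
Op 1: C0 write [C0 write: invalidate none -> C0=M] -> [M,I,I]
Op 2: C0 read [C0 read: already in M, no change] -> [M,I,I]
Op 3: C0 read [C0 read: already in M, no change] -> [M,I,I]
Op 4: C2 read [C2 read from I: others=['C0=M'] -> C2=S, others downsized to S] -> [S,I,S]
  -> First S state at op 4; remaining ops need not be traced.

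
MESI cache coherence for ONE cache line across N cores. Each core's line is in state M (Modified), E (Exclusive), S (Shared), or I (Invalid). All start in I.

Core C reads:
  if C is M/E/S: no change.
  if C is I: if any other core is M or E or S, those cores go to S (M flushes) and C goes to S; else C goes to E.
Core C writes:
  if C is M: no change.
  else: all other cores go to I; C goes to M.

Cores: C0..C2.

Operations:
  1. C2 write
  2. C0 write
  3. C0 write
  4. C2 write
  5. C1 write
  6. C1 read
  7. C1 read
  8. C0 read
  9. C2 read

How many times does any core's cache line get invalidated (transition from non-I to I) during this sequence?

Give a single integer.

Answer: 3

Derivation:
Op 1: C2 write [C2 write: invalidate none -> C2=M] -> [I,I,M] (invalidations this op: 0; running total: 0)
Op 2: C0 write [C0 write: invalidate ['C2=M'] -> C0=M] -> [M,I,I] (invalidations this op: 1; running total: 1)
Op 3: C0 write [C0 write: already M (modified), no change] -> [M,I,I] (invalidations this op: 0; running total: 1)
Op 4: C2 write [C2 write: invalidate ['C0=M'] -> C2=M] -> [I,I,M] (invalidations this op: 1; running total: 2)
Op 5: C1 write [C1 write: invalidate ['C2=M'] -> C1=M] -> [I,M,I] (invalidations this op: 1; running total: 3)
Op 6: C1 read [C1 read: already in M, no change] -> [I,M,I] (invalidations this op: 0; running total: 3)
Op 7: C1 read [C1 read: already in M, no change] -> [I,M,I] (invalidations this op: 0; running total: 3)
Op 8: C0 read [C0 read from I: others=['C1=M'] -> C0=S, others downsized to S] -> [S,S,I] (invalidations this op: 0; running total: 3)
Op 9: C2 read [C2 read from I: others=['C0=S', 'C1=S'] -> C2=S, others downsized to S] -> [S,S,S] (invalidations this op: 0; running total: 3)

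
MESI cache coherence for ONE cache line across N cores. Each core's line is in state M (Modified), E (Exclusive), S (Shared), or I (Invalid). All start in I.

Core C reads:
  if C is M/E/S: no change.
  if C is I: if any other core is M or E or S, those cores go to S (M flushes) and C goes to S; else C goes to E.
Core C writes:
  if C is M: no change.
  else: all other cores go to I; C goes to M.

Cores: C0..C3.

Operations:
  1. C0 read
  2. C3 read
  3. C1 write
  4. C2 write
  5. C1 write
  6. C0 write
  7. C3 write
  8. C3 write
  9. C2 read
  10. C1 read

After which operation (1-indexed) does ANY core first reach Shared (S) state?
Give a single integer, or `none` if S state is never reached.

Answer: 2

Derivation:
Op 1: C0 read [C0 read from I: no other sharers -> C0=E (exclusive)] -> [E,I,I,I]
Op 2: C3 read [C3 read from I: others=['C0=E'] -> C3=S, others downsized to S] -> [S,I,I,S]
  -> First S state at op 2; remaining ops need not be traced.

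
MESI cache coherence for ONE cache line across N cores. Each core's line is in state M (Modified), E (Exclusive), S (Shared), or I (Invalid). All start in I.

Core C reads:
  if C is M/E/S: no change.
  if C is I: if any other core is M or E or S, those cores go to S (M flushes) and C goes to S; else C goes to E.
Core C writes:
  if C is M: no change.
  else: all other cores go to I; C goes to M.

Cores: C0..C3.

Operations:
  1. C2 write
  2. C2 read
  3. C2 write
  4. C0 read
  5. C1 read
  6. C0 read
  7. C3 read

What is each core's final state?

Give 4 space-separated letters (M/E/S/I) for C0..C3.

Answer: S S S S

Derivation:
Op 1: C2 write [C2 write: invalidate none -> C2=M] -> [I,I,M,I]
Op 2: C2 read [C2 read: already in M, no change] -> [I,I,M,I]
Op 3: C2 write [C2 write: already M (modified), no change] -> [I,I,M,I]
Op 4: C0 read [C0 read from I: others=['C2=M'] -> C0=S, others downsized to S] -> [S,I,S,I]
Op 5: C1 read [C1 read from I: others=['C0=S', 'C2=S'] -> C1=S, others downsized to S] -> [S,S,S,I]
Op 6: C0 read [C0 read: already in S, no change] -> [S,S,S,I]
Op 7: C3 read [C3 read from I: others=['C0=S', 'C1=S', 'C2=S'] -> C3=S, others downsized to S] -> [S,S,S,S]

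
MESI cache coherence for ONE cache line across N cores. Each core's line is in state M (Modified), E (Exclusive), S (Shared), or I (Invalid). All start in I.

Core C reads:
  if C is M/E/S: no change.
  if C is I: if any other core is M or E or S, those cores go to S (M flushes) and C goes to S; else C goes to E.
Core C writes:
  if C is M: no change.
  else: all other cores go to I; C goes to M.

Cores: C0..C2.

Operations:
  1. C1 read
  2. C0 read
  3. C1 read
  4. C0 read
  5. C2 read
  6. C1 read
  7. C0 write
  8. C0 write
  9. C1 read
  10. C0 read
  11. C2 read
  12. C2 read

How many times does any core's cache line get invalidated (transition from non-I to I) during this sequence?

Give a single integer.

Answer: 2

Derivation:
Op 1: C1 read [C1 read from I: no other sharers -> C1=E (exclusive)] -> [I,E,I] (invalidations this op: 0; running total: 0)
Op 2: C0 read [C0 read from I: others=['C1=E'] -> C0=S, others downsized to S] -> [S,S,I] (invalidations this op: 0; running total: 0)
Op 3: C1 read [C1 read: already in S, no change] -> [S,S,I] (invalidations this op: 0; running total: 0)
Op 4: C0 read [C0 read: already in S, no change] -> [S,S,I] (invalidations this op: 0; running total: 0)
Op 5: C2 read [C2 read from I: others=['C0=S', 'C1=S'] -> C2=S, others downsized to S] -> [S,S,S] (invalidations this op: 0; running total: 0)
Op 6: C1 read [C1 read: already in S, no change] -> [S,S,S] (invalidations this op: 0; running total: 0)
Op 7: C0 write [C0 write: invalidate ['C1=S', 'C2=S'] -> C0=M] -> [M,I,I] (invalidations this op: 2; running total: 2)
Op 8: C0 write [C0 write: already M (modified), no change] -> [M,I,I] (invalidations this op: 0; running total: 2)
Op 9: C1 read [C1 read from I: others=['C0=M'] -> C1=S, others downsized to S] -> [S,S,I] (invalidations this op: 0; running total: 2)
Op 10: C0 read [C0 read: already in S, no change] -> [S,S,I] (invalidations this op: 0; running total: 2)
Op 11: C2 read [C2 read from I: others=['C0=S', 'C1=S'] -> C2=S, others downsized to S] -> [S,S,S] (invalidations this op: 0; running total: 2)
Op 12: C2 read [C2 read: already in S, no change] -> [S,S,S] (invalidations this op: 0; running total: 2)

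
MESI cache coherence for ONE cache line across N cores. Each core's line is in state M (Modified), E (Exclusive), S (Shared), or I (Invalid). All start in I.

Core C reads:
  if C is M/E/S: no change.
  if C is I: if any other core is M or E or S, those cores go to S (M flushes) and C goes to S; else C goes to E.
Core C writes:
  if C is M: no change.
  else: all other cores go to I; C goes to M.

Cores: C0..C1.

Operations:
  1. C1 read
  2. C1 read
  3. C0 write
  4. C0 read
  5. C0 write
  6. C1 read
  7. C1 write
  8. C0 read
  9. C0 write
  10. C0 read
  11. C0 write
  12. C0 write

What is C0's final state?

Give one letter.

Op 1: C1 read [C1 read from I: no other sharers -> C1=E (exclusive)] -> [I,E]
Op 2: C1 read [C1 read: already in E, no change] -> [I,E]
Op 3: C0 write [C0 write: invalidate ['C1=E'] -> C0=M] -> [M,I]
Op 4: C0 read [C0 read: already in M, no change] -> [M,I]
Op 5: C0 write [C0 write: already M (modified), no change] -> [M,I]
Op 6: C1 read [C1 read from I: others=['C0=M'] -> C1=S, others downsized to S] -> [S,S]
Op 7: C1 write [C1 write: invalidate ['C0=S'] -> C1=M] -> [I,M]
Op 8: C0 read [C0 read from I: others=['C1=M'] -> C0=S, others downsized to S] -> [S,S]
Op 9: C0 write [C0 write: invalidate ['C1=S'] -> C0=M] -> [M,I]
Op 10: C0 read [C0 read: already in M, no change] -> [M,I]
Op 11: C0 write [C0 write: already M (modified), no change] -> [M,I]
Op 12: C0 write [C0 write: already M (modified), no change] -> [M,I]

Answer: M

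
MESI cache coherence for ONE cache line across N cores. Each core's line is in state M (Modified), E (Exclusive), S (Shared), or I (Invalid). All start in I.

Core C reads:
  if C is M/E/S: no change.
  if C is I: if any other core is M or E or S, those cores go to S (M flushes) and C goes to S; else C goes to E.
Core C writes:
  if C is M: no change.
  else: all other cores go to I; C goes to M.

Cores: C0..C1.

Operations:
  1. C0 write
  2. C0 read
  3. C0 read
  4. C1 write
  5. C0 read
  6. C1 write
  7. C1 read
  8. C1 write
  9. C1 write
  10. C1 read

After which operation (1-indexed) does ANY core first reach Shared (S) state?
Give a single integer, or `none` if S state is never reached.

Answer: 5

Derivation:
Op 1: C0 write [C0 write: invalidate none -> C0=M] -> [M,I]
Op 2: C0 read [C0 read: already in M, no change] -> [M,I]
Op 3: C0 read [C0 read: already in M, no change] -> [M,I]
Op 4: C1 write [C1 write: invalidate ['C0=M'] -> C1=M] -> [I,M]
Op 5: C0 read [C0 read from I: others=['C1=M'] -> C0=S, others downsized to S] -> [S,S]
  -> First S state at op 5; remaining ops need not be traced.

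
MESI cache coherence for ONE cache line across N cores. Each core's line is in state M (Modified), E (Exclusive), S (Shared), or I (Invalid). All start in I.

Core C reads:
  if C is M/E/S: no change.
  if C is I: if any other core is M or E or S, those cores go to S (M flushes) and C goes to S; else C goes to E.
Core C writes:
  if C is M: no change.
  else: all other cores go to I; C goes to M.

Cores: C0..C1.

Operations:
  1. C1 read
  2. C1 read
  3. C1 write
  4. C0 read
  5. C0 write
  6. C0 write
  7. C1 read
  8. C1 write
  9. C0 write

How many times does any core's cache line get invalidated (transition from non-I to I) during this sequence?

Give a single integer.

Op 1: C1 read [C1 read from I: no other sharers -> C1=E (exclusive)] -> [I,E] (invalidations this op: 0; running total: 0)
Op 2: C1 read [C1 read: already in E, no change] -> [I,E] (invalidations this op: 0; running total: 0)
Op 3: C1 write [C1 write: invalidate none -> C1=M] -> [I,M] (invalidations this op: 0; running total: 0)
Op 4: C0 read [C0 read from I: others=['C1=M'] -> C0=S, others downsized to S] -> [S,S] (invalidations this op: 0; running total: 0)
Op 5: C0 write [C0 write: invalidate ['C1=S'] -> C0=M] -> [M,I] (invalidations this op: 1; running total: 1)
Op 6: C0 write [C0 write: already M (modified), no change] -> [M,I] (invalidations this op: 0; running total: 1)
Op 7: C1 read [C1 read from I: others=['C0=M'] -> C1=S, others downsized to S] -> [S,S] (invalidations this op: 0; running total: 1)
Op 8: C1 write [C1 write: invalidate ['C0=S'] -> C1=M] -> [I,M] (invalidations this op: 1; running total: 2)
Op 9: C0 write [C0 write: invalidate ['C1=M'] -> C0=M] -> [M,I] (invalidations this op: 1; running total: 3)

Answer: 3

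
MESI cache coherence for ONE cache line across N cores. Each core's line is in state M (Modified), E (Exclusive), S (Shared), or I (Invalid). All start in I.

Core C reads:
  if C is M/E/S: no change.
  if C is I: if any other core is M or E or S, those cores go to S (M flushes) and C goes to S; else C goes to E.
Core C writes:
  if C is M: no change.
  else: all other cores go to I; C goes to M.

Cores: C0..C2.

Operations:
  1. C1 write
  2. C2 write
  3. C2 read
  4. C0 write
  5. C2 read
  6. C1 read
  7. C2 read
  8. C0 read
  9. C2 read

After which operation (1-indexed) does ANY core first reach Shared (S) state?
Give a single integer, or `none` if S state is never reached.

Answer: 5

Derivation:
Op 1: C1 write [C1 write: invalidate none -> C1=M] -> [I,M,I]
Op 2: C2 write [C2 write: invalidate ['C1=M'] -> C2=M] -> [I,I,M]
Op 3: C2 read [C2 read: already in M, no change] -> [I,I,M]
Op 4: C0 write [C0 write: invalidate ['C2=M'] -> C0=M] -> [M,I,I]
Op 5: C2 read [C2 read from I: others=['C0=M'] -> C2=S, others downsized to S] -> [S,I,S]
  -> First S state at op 5; remaining ops need not be traced.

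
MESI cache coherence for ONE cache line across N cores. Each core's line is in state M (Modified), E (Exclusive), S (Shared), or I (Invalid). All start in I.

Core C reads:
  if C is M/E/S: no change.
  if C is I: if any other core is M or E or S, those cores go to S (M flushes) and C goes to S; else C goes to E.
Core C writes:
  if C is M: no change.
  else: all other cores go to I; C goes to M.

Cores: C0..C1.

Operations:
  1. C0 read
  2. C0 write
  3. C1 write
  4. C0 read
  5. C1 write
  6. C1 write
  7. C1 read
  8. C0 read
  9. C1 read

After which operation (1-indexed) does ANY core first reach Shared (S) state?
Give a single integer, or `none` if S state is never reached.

Op 1: C0 read [C0 read from I: no other sharers -> C0=E (exclusive)] -> [E,I]
Op 2: C0 write [C0 write: invalidate none -> C0=M] -> [M,I]
Op 3: C1 write [C1 write: invalidate ['C0=M'] -> C1=M] -> [I,M]
Op 4: C0 read [C0 read from I: others=['C1=M'] -> C0=S, others downsized to S] -> [S,S]
  -> First S state at op 4; remaining ops need not be traced.

Answer: 4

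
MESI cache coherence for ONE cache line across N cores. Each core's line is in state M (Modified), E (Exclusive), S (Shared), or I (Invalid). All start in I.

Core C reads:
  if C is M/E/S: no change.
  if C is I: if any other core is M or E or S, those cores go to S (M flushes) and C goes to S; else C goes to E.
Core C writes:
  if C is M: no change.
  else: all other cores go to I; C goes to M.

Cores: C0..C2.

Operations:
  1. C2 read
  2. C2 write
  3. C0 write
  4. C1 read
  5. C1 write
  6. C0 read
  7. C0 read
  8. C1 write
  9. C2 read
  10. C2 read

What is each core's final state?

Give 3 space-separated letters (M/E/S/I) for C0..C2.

Op 1: C2 read [C2 read from I: no other sharers -> C2=E (exclusive)] -> [I,I,E]
Op 2: C2 write [C2 write: invalidate none -> C2=M] -> [I,I,M]
Op 3: C0 write [C0 write: invalidate ['C2=M'] -> C0=M] -> [M,I,I]
Op 4: C1 read [C1 read from I: others=['C0=M'] -> C1=S, others downsized to S] -> [S,S,I]
Op 5: C1 write [C1 write: invalidate ['C0=S'] -> C1=M] -> [I,M,I]
Op 6: C0 read [C0 read from I: others=['C1=M'] -> C0=S, others downsized to S] -> [S,S,I]
Op 7: C0 read [C0 read: already in S, no change] -> [S,S,I]
Op 8: C1 write [C1 write: invalidate ['C0=S'] -> C1=M] -> [I,M,I]
Op 9: C2 read [C2 read from I: others=['C1=M'] -> C2=S, others downsized to S] -> [I,S,S]
Op 10: C2 read [C2 read: already in S, no change] -> [I,S,S]

Answer: I S S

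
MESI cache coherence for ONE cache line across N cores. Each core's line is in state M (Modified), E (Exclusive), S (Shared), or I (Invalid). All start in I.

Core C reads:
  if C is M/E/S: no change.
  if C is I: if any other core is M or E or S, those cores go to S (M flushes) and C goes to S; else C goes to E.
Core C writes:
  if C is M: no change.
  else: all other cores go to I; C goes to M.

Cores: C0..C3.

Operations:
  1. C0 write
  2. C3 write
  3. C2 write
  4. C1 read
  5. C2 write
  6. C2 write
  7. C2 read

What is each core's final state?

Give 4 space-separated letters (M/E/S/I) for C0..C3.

Op 1: C0 write [C0 write: invalidate none -> C0=M] -> [M,I,I,I]
Op 2: C3 write [C3 write: invalidate ['C0=M'] -> C3=M] -> [I,I,I,M]
Op 3: C2 write [C2 write: invalidate ['C3=M'] -> C2=M] -> [I,I,M,I]
Op 4: C1 read [C1 read from I: others=['C2=M'] -> C1=S, others downsized to S] -> [I,S,S,I]
Op 5: C2 write [C2 write: invalidate ['C1=S'] -> C2=M] -> [I,I,M,I]
Op 6: C2 write [C2 write: already M (modified), no change] -> [I,I,M,I]
Op 7: C2 read [C2 read: already in M, no change] -> [I,I,M,I]

Answer: I I M I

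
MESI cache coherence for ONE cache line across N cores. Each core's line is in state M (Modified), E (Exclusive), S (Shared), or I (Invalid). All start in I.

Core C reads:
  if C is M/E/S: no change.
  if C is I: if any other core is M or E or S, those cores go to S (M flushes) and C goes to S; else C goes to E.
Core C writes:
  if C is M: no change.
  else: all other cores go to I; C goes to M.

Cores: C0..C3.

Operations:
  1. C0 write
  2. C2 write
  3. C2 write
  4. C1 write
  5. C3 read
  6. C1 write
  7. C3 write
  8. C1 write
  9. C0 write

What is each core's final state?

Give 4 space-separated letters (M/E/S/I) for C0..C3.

Answer: M I I I

Derivation:
Op 1: C0 write [C0 write: invalidate none -> C0=M] -> [M,I,I,I]
Op 2: C2 write [C2 write: invalidate ['C0=M'] -> C2=M] -> [I,I,M,I]
Op 3: C2 write [C2 write: already M (modified), no change] -> [I,I,M,I]
Op 4: C1 write [C1 write: invalidate ['C2=M'] -> C1=M] -> [I,M,I,I]
Op 5: C3 read [C3 read from I: others=['C1=M'] -> C3=S, others downsized to S] -> [I,S,I,S]
Op 6: C1 write [C1 write: invalidate ['C3=S'] -> C1=M] -> [I,M,I,I]
Op 7: C3 write [C3 write: invalidate ['C1=M'] -> C3=M] -> [I,I,I,M]
Op 8: C1 write [C1 write: invalidate ['C3=M'] -> C1=M] -> [I,M,I,I]
Op 9: C0 write [C0 write: invalidate ['C1=M'] -> C0=M] -> [M,I,I,I]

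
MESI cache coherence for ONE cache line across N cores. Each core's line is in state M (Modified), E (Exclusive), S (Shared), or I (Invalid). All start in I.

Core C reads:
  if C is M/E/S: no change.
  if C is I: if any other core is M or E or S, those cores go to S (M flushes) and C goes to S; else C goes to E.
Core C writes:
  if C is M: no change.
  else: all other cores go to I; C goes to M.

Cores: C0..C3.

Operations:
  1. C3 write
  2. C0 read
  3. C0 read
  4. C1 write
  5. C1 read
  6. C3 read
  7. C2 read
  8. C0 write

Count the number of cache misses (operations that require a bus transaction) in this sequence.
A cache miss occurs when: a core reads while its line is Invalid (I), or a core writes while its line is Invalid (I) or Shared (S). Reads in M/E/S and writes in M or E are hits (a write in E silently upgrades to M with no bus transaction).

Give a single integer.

Op 1: C3 write [C3 write: invalidate none -> C3=M] -> [I,I,I,M] [MISS #1: write from I]
Op 2: C0 read [C0 read from I: others=['C3=M'] -> C0=S, others downsized to S] -> [S,I,I,S] [MISS #2: read from I]
Op 3: C0 read [C0 read: already in S, no change] -> [S,I,I,S] [hit: read from S]
Op 4: C1 write [C1 write: invalidate ['C0=S', 'C3=S'] -> C1=M] -> [I,M,I,I] [MISS #3: write from I]
Op 5: C1 read [C1 read: already in M, no change] -> [I,M,I,I] [hit: read from M]
Op 6: C3 read [C3 read from I: others=['C1=M'] -> C3=S, others downsized to S] -> [I,S,I,S] [MISS #4: read from I]
Op 7: C2 read [C2 read from I: others=['C1=S', 'C3=S'] -> C2=S, others downsized to S] -> [I,S,S,S] [MISS #5: read from I]
Op 8: C0 write [C0 write: invalidate ['C1=S', 'C2=S', 'C3=S'] -> C0=M] -> [M,I,I,I] [MISS #6: write from I]

Answer: 6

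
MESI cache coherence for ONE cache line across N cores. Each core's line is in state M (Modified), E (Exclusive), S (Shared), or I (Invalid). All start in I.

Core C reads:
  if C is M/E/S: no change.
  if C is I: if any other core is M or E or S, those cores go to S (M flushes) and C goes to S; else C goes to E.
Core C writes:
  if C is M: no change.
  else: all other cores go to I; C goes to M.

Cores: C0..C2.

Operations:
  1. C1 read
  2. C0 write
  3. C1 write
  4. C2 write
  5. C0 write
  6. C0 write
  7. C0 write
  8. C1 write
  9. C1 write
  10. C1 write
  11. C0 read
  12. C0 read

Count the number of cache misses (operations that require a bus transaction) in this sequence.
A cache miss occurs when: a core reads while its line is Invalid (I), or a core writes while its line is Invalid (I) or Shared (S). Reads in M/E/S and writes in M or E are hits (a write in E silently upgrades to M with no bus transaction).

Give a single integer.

Op 1: C1 read [C1 read from I: no other sharers -> C1=E (exclusive)] -> [I,E,I] [MISS #1: read from I]
Op 2: C0 write [C0 write: invalidate ['C1=E'] -> C0=M] -> [M,I,I] [MISS #2: write from I]
Op 3: C1 write [C1 write: invalidate ['C0=M'] -> C1=M] -> [I,M,I] [MISS #3: write from I]
Op 4: C2 write [C2 write: invalidate ['C1=M'] -> C2=M] -> [I,I,M] [MISS #4: write from I]
Op 5: C0 write [C0 write: invalidate ['C2=M'] -> C0=M] -> [M,I,I] [MISS #5: write from I]
Op 6: C0 write [C0 write: already M (modified), no change] -> [M,I,I] [hit: write from M]
Op 7: C0 write [C0 write: already M (modified), no change] -> [M,I,I] [hit: write from M]
Op 8: C1 write [C1 write: invalidate ['C0=M'] -> C1=M] -> [I,M,I] [MISS #6: write from I]
Op 9: C1 write [C1 write: already M (modified), no change] -> [I,M,I] [hit: write from M]
Op 10: C1 write [C1 write: already M (modified), no change] -> [I,M,I] [hit: write from M]
Op 11: C0 read [C0 read from I: others=['C1=M'] -> C0=S, others downsized to S] -> [S,S,I] [MISS #7: read from I]
Op 12: C0 read [C0 read: already in S, no change] -> [S,S,I] [hit: read from S]

Answer: 7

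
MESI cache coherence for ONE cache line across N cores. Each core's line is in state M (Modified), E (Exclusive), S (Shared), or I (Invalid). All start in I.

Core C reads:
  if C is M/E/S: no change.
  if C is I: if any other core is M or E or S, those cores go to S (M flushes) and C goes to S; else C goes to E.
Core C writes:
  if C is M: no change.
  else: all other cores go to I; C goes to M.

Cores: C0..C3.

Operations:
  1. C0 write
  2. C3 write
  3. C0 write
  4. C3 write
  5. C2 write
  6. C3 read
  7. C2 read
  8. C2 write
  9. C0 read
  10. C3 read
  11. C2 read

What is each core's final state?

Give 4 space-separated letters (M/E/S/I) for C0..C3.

Op 1: C0 write [C0 write: invalidate none -> C0=M] -> [M,I,I,I]
Op 2: C3 write [C3 write: invalidate ['C0=M'] -> C3=M] -> [I,I,I,M]
Op 3: C0 write [C0 write: invalidate ['C3=M'] -> C0=M] -> [M,I,I,I]
Op 4: C3 write [C3 write: invalidate ['C0=M'] -> C3=M] -> [I,I,I,M]
Op 5: C2 write [C2 write: invalidate ['C3=M'] -> C2=M] -> [I,I,M,I]
Op 6: C3 read [C3 read from I: others=['C2=M'] -> C3=S, others downsized to S] -> [I,I,S,S]
Op 7: C2 read [C2 read: already in S, no change] -> [I,I,S,S]
Op 8: C2 write [C2 write: invalidate ['C3=S'] -> C2=M] -> [I,I,M,I]
Op 9: C0 read [C0 read from I: others=['C2=M'] -> C0=S, others downsized to S] -> [S,I,S,I]
Op 10: C3 read [C3 read from I: others=['C0=S', 'C2=S'] -> C3=S, others downsized to S] -> [S,I,S,S]
Op 11: C2 read [C2 read: already in S, no change] -> [S,I,S,S]

Answer: S I S S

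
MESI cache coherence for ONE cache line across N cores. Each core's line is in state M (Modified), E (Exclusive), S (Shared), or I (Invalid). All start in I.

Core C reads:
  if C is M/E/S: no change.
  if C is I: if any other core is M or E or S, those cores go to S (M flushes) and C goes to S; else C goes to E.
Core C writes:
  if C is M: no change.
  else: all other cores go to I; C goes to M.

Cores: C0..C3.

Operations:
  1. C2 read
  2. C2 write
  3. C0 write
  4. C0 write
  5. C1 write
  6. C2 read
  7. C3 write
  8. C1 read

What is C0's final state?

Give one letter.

Op 1: C2 read [C2 read from I: no other sharers -> C2=E (exclusive)] -> [I,I,E,I]
Op 2: C2 write [C2 write: invalidate none -> C2=M] -> [I,I,M,I]
Op 3: C0 write [C0 write: invalidate ['C2=M'] -> C0=M] -> [M,I,I,I]
Op 4: C0 write [C0 write: already M (modified), no change] -> [M,I,I,I]
Op 5: C1 write [C1 write: invalidate ['C0=M'] -> C1=M] -> [I,M,I,I]
Op 6: C2 read [C2 read from I: others=['C1=M'] -> C2=S, others downsized to S] -> [I,S,S,I]
Op 7: C3 write [C3 write: invalidate ['C1=S', 'C2=S'] -> C3=M] -> [I,I,I,M]
Op 8: C1 read [C1 read from I: others=['C3=M'] -> C1=S, others downsized to S] -> [I,S,I,S]

Answer: I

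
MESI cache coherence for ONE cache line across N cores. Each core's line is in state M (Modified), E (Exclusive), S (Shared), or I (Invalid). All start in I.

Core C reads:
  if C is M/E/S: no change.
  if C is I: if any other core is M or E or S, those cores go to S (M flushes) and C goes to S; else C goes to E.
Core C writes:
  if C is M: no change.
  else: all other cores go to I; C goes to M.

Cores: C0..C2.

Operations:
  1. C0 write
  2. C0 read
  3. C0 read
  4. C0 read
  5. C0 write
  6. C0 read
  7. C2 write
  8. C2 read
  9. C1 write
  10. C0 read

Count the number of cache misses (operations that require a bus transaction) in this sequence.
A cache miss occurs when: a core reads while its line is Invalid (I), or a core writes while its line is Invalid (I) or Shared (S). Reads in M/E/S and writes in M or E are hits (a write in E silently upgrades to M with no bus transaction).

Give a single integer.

Op 1: C0 write [C0 write: invalidate none -> C0=M] -> [M,I,I] [MISS #1: write from I]
Op 2: C0 read [C0 read: already in M, no change] -> [M,I,I] [hit: read from M]
Op 3: C0 read [C0 read: already in M, no change] -> [M,I,I] [hit: read from M]
Op 4: C0 read [C0 read: already in M, no change] -> [M,I,I] [hit: read from M]
Op 5: C0 write [C0 write: already M (modified), no change] -> [M,I,I] [hit: write from M]
Op 6: C0 read [C0 read: already in M, no change] -> [M,I,I] [hit: read from M]
Op 7: C2 write [C2 write: invalidate ['C0=M'] -> C2=M] -> [I,I,M] [MISS #2: write from I]
Op 8: C2 read [C2 read: already in M, no change] -> [I,I,M] [hit: read from M]
Op 9: C1 write [C1 write: invalidate ['C2=M'] -> C1=M] -> [I,M,I] [MISS #3: write from I]
Op 10: C0 read [C0 read from I: others=['C1=M'] -> C0=S, others downsized to S] -> [S,S,I] [MISS #4: read from I]

Answer: 4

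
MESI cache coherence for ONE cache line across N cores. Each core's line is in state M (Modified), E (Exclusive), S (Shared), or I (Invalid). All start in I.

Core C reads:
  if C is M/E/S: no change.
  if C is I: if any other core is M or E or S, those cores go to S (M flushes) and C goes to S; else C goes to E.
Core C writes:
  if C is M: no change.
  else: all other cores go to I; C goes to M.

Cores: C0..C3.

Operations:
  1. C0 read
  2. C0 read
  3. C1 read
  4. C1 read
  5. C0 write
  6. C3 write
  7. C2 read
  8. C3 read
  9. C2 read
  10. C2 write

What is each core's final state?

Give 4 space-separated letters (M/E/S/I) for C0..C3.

Op 1: C0 read [C0 read from I: no other sharers -> C0=E (exclusive)] -> [E,I,I,I]
Op 2: C0 read [C0 read: already in E, no change] -> [E,I,I,I]
Op 3: C1 read [C1 read from I: others=['C0=E'] -> C1=S, others downsized to S] -> [S,S,I,I]
Op 4: C1 read [C1 read: already in S, no change] -> [S,S,I,I]
Op 5: C0 write [C0 write: invalidate ['C1=S'] -> C0=M] -> [M,I,I,I]
Op 6: C3 write [C3 write: invalidate ['C0=M'] -> C3=M] -> [I,I,I,M]
Op 7: C2 read [C2 read from I: others=['C3=M'] -> C2=S, others downsized to S] -> [I,I,S,S]
Op 8: C3 read [C3 read: already in S, no change] -> [I,I,S,S]
Op 9: C2 read [C2 read: already in S, no change] -> [I,I,S,S]
Op 10: C2 write [C2 write: invalidate ['C3=S'] -> C2=M] -> [I,I,M,I]

Answer: I I M I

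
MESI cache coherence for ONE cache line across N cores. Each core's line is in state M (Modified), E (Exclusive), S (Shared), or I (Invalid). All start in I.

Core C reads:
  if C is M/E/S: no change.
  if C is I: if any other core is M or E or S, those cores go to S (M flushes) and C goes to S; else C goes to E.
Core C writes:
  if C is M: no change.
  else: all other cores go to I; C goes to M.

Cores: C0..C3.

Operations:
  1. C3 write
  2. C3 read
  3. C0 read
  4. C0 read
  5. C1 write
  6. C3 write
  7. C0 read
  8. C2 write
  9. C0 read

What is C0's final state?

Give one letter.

Answer: S

Derivation:
Op 1: C3 write [C3 write: invalidate none -> C3=M] -> [I,I,I,M]
Op 2: C3 read [C3 read: already in M, no change] -> [I,I,I,M]
Op 3: C0 read [C0 read from I: others=['C3=M'] -> C0=S, others downsized to S] -> [S,I,I,S]
Op 4: C0 read [C0 read: already in S, no change] -> [S,I,I,S]
Op 5: C1 write [C1 write: invalidate ['C0=S', 'C3=S'] -> C1=M] -> [I,M,I,I]
Op 6: C3 write [C3 write: invalidate ['C1=M'] -> C3=M] -> [I,I,I,M]
Op 7: C0 read [C0 read from I: others=['C3=M'] -> C0=S, others downsized to S] -> [S,I,I,S]
Op 8: C2 write [C2 write: invalidate ['C0=S', 'C3=S'] -> C2=M] -> [I,I,M,I]
Op 9: C0 read [C0 read from I: others=['C2=M'] -> C0=S, others downsized to S] -> [S,I,S,I]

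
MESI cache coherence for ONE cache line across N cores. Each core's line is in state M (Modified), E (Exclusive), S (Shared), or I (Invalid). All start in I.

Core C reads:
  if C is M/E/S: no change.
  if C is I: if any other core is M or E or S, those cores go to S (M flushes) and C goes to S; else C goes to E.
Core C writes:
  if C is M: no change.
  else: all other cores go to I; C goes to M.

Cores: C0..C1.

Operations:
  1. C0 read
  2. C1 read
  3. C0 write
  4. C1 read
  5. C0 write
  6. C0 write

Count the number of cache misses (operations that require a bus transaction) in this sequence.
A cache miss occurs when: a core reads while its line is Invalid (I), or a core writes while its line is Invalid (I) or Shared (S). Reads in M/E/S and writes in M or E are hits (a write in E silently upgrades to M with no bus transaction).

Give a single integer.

Op 1: C0 read [C0 read from I: no other sharers -> C0=E (exclusive)] -> [E,I] [MISS #1: read from I]
Op 2: C1 read [C1 read from I: others=['C0=E'] -> C1=S, others downsized to S] -> [S,S] [MISS #2: read from I]
Op 3: C0 write [C0 write: invalidate ['C1=S'] -> C0=M] -> [M,I] [MISS #3: write from S]
Op 4: C1 read [C1 read from I: others=['C0=M'] -> C1=S, others downsized to S] -> [S,S] [MISS #4: read from I]
Op 5: C0 write [C0 write: invalidate ['C1=S'] -> C0=M] -> [M,I] [MISS #5: write from S]
Op 6: C0 write [C0 write: already M (modified), no change] -> [M,I] [hit: write from M]

Answer: 5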